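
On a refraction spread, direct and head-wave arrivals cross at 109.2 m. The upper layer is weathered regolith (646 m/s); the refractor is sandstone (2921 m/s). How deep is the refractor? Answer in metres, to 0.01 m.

43.60 m

x_cross = 2h·√((V₂+V₁)/(V₂−V₁)) → h = x_cross / (2·√((V₂+V₁)/(V₂−V₁))).
√((V₂+V₁)/(V₂−V₁)) = √((2921+646)/(2921−646)) = 1.2522.
h = 109.2 / (2·1.2522) = 43.60 m.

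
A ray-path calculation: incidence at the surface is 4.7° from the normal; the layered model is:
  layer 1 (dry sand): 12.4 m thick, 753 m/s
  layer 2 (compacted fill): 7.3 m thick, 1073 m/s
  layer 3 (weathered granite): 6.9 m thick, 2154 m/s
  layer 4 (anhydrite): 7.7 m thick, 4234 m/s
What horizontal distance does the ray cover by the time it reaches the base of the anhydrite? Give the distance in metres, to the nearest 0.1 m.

Ray parameter p = sin 4.7° / 753 m/s = 1.0882e-04 s/m.
Layer 1: θ = 4.70°; offset = 12.4·tan 4.70° = 1.019 m.
Layer 2: sin θ = p·1073 = 0.1168 → θ = 6.71°; offset = 7.3·tan 6.71° = 0.858 m.
Layer 3: sin θ = p·2154 = 0.2344 → θ = 13.56°; offset = 6.9·tan 13.56° = 1.664 m.
Layer 4: sin θ = p·4234 = 0.4607 → θ = 27.43°; offset = 7.7·tan 27.43° = 3.997 m.
Summing the layer offsets gives 7.538 m.

7.5 m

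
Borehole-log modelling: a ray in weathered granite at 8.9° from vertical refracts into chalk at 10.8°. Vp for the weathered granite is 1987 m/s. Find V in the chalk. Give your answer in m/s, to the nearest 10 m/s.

2410 m/s

Snell's law: sin 8.9°/V₁ = sin 10.8°/V₂.
V₂ = V₁·sin 10.8°/sin 8.9° = 1987 × 1.2112 = 2406.60 m/s.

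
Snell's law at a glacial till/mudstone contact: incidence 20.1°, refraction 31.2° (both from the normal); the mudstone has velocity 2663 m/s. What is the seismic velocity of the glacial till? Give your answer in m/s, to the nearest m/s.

1767 m/s

sin 20.1° = 0.3437; sin 31.2° = 0.5180.
V₁ = V₂·(sin θ₁/sin θ₂) = 2663·(0.3437/0.5180) = 1766.64 m/s.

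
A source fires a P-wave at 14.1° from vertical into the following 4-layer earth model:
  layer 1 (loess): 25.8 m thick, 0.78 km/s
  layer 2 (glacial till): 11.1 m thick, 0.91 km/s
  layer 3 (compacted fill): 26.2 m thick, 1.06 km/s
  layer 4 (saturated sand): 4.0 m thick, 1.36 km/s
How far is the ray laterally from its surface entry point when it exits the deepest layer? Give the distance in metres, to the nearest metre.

21 m

Apply Snell's law at each interface; in layer i the horizontal offset is hᵢ·tan θᵢ.
Layer 1: θ = 14.10°; offset = 25.8·tan 14.10° = 6.481 m.
Layer 2: sin θ = 0.91·sin 14.1°/0.78 = 0.2842, θ = 16.51°; offset = 11.1·tan 16.51° = 3.291 m.
Layer 3: sin θ = 1.06·sin 14.1°/0.78 = 0.3311, θ = 19.33°; offset = 26.2·tan 19.33° = 9.192 m.
Layer 4: sin θ = 1.36·sin 14.1°/0.78 = 0.4248, θ = 25.14°; offset = 4.0·tan 25.14° = 1.877 m.
Summing the layer offsets gives 20.840 m.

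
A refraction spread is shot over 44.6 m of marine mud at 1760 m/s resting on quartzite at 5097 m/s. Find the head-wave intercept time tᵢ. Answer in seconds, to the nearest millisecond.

tᵢ = 2h·√(V₂²−V₁²)/(V₁V₂).
√(V₂²−V₁²) = √(5097²−1760²) = 4783.5 m/s.
tᵢ = 2·44.6·4783.5/(1760·5097) = 0.04756 s.

0.048 s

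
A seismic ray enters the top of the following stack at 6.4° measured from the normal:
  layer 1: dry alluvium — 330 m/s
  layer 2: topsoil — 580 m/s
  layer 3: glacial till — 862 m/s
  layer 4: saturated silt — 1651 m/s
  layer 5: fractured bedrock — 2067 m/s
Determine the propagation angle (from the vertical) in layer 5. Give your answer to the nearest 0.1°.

Snell's law across each interface conserves sin θ / V, so sin θ_5 = V_5·sin θ₁/V₁.
sin θ_5 = 2067 × sin 6.4° / 330 = 0.6982.
θ_5 = arcsin 0.6982 = 44.28°.

44.3°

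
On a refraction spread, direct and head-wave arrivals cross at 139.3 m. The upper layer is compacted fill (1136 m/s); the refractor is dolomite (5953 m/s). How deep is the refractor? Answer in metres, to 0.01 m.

h = (x_cross/2)·√((V₂−V₁)/(V₂+V₁)).
(V₂−V₁)/(V₂+V₁) = (5953−1136)/(5953+1136) = 0.6795; √ = 0.8243.
h = (139.3/2)·0.8243 = 57.41 m.

57.41 m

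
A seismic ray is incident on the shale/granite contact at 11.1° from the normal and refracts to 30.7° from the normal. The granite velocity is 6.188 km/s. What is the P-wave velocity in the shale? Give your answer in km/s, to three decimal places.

Snell's law: sin 11.1°/V₁ = sin 30.7°/V₂.
V₁ = V₂·sin 11.1°/sin 30.7° = 6.188 × 0.3771 = 2.333 km/s.

2.333 km/s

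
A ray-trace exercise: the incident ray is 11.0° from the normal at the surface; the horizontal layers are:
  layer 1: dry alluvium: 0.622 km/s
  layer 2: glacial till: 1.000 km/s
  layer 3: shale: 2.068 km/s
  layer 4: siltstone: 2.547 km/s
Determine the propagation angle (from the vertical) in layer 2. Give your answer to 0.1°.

Ray parameter p = sin 11.0° / 0.622 = 3.0677e-01 s/km.
sin θ_2 = p·V_2 = 3.0677e-01 × 1.000 = 0.3068.
θ_2 = 17.86° from the vertical.

17.9°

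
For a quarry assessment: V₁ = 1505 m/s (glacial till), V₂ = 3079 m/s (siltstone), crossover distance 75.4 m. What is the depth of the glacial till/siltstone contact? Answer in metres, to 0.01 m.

22.09 m

h = (x_cross/2)·√((V₂−V₁)/(V₂+V₁)).
(V₂−V₁)/(V₂+V₁) = (3079−1505)/(3079+1505) = 0.3434; √ = 0.5860.
h = (75.4/2)·0.5860 = 22.09 m.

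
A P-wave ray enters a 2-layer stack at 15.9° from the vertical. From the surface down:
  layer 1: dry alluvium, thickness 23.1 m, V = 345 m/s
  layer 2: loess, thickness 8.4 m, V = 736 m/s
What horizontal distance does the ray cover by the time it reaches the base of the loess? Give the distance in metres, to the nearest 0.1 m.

Apply Snell's law at each interface; in layer i the horizontal offset is hᵢ·tan θᵢ.
Layer 1: θ = 15.90°; offset = 23.1·tan 15.90° = 6.580 m.
Layer 2: sin θ = 736·sin 15.9°/345 = 0.5844, θ = 35.76°; offset = 8.4·tan 35.76° = 6.050 m.
Total horizontal offset = 12.630 m.

12.6 m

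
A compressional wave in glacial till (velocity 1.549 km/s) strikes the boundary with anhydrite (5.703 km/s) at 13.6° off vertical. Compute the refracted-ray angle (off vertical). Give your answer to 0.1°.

60.0°

sin θ₁/V₁ = sin θ₂/V₂ ⇒ sin θ₂ = 5.703·sin 13.6°/1.549 = 5.703·0.2351/1.549 = 0.8657.
θ₂ = arcsin 0.8657 = 59.97° from the normal.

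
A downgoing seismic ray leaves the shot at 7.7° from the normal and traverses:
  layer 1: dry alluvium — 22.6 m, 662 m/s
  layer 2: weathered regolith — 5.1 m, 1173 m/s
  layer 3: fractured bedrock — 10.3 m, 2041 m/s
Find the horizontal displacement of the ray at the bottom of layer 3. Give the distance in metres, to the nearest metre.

p = sin θ₁/V₁ = sin 7.7°/662 = 2.0240e-04 s/m is conserved through the stack.
Layer 1: θ = 7.70°; offset = 22.6·tan 7.70° = 3.056 m.
Layer 2: sin θ = p·1173 = 0.2374 → θ = 13.73°; offset = 5.1·tan 13.73° = 1.246 m.
Layer 3: sin θ = p·2041 = 0.4131 → θ = 24.40°; offset = 10.3·tan 24.40° = 4.672 m.
Σ offsets = 8.974 m.

9 m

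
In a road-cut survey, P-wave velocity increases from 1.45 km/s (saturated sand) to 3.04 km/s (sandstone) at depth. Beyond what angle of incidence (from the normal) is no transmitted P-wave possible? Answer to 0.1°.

28.5°

At critical incidence the refracted ray runs along the interface (θ₂ = 90°), so sin θ_c = V₁/V₂.
θ_c = arcsin(1.45/3.04) = arcsin 0.4770 = 28.49°.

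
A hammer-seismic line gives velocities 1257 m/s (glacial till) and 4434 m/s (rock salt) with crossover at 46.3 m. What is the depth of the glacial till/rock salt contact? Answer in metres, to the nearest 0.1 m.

x_cross = 2h·√((V₂+V₁)/(V₂−V₁)) → h = x_cross / (2·√((V₂+V₁)/(V₂−V₁))).
√((V₂+V₁)/(V₂−V₁)) = √((4434+1257)/(4434−1257)) = 1.3384.
h = 46.3 / (2·1.3384) = 17.30 m.

17.3 m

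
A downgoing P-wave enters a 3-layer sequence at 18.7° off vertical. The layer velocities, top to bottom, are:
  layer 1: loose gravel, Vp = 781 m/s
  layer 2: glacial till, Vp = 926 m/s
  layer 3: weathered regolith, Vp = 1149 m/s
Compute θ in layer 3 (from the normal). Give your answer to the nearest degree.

Ray parameter p = sin 18.7° / 781 = 4.1052e-04 s/m.
sin θ_3 = p·V_3 = 4.1052e-04 × 1149 = 0.4717.
θ_3 = arcsin 0.4717 = 28.14°.

28°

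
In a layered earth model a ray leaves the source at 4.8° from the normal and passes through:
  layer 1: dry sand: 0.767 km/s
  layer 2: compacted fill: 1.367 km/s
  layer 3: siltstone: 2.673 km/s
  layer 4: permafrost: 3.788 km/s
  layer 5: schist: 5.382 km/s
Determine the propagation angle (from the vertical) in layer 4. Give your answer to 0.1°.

Ray parameter p = sin 4.8° / 0.767 = 1.0910e-01 s/km.
sin θ_4 = p·V_4 = 1.0910e-01 × 3.788 = 0.4133.
θ_4 = 24.41° from the vertical.

24.4°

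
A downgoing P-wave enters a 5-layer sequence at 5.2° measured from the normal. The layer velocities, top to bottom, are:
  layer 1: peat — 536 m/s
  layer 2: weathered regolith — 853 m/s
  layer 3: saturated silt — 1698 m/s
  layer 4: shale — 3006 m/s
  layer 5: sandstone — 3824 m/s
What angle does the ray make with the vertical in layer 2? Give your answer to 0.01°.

8.29°

Snell's law across each interface conserves sin θ / V, so sin θ_2 = V_2·sin θ₁/V₁.
sin θ_2 = 853 × sin 5.2° / 536 = 0.1442.
θ_2 = 8.29° from the vertical.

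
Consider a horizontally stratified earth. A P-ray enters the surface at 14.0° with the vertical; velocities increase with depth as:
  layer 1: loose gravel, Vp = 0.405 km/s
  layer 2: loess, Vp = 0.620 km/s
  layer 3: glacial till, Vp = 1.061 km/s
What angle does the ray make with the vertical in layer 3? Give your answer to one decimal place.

39.3°

Ray parameter p = sin 14.0° / 0.405 = 5.9734e-01 s/km.
sin θ_3 = p·V_3 = 5.9734e-01 × 1.061 = 0.6338.
θ_3 = 39.33° from the vertical.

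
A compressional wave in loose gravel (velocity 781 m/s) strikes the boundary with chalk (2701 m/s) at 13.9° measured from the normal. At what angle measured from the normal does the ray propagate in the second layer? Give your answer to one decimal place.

sin θ₁/V₁ = sin θ₂/V₂ ⇒ sin θ₂ = 2701·sin 13.9°/781 = 2701·0.2402/781 = 0.8308.
θ₂ = sin⁻¹(0.8308) = 56.18° (from vertical).

56.2°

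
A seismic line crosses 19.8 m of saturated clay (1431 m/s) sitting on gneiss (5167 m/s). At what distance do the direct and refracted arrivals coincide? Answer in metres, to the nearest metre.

53 m

θ_c = arcsin(1431/5167) = 16.08°, so cos θ_c = 0.9609 and tᵢ = 2h cos θ_c/V₁ = 0.0266 s.
At crossover x/V₁ = x/V₂ + tᵢ ⇒ x = tᵢ/(1/V₁ − 1/V₂) = 0.02659/(6.9881e-04 − 1.9354e-04) = 52.63 m.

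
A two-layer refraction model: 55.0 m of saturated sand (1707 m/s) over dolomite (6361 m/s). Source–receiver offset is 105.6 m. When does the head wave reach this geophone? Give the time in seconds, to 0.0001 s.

t = x/V₂ + 2h·√(V₂²−V₁²)/(V₁V₂).
√(V₂²−V₁²) = √(6361²−1707²) = 6127.7 m/s; delay term = 2·55.0·6127.7/(1707·6361) = 0.06208 s.
t = 105.6/6361 + 0.06208 = 0.07868 s.

0.0787 s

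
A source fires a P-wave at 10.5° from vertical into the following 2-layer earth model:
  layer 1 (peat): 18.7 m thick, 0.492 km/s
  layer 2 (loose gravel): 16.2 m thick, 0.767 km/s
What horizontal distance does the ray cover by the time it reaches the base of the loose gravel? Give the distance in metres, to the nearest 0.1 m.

8.3 m

p = sin θ₁/V₁ = sin 10.5°/0.492 = 3.7040e-01 s/km is conserved through the stack.
Layer 1: θ = 10.50°; offset = 18.7·tan 10.50° = 3.466 m.
Layer 2: sin θ = p·0.767 = 0.2841 → θ = 16.50°; offset = 16.2·tan 16.50° = 4.800 m.
Total horizontal offset = 8.266 m.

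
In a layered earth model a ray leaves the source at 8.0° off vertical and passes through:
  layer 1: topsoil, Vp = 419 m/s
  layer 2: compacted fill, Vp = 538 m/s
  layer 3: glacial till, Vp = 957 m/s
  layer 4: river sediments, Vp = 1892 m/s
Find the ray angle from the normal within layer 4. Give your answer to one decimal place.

38.9°

Snell's law across each interface conserves sin θ / V, so sin θ_4 = V_4·sin θ₁/V₁.
sin θ_4 = 1892 × sin 8.0° / 419 = 0.6284.
θ_4 = arcsin 0.6284 = 38.93°.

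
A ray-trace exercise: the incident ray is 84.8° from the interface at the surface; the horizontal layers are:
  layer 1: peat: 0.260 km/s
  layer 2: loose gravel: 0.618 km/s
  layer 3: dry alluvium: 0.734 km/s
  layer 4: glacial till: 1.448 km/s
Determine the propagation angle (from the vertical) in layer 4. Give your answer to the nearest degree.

30°

From the normal: θ₁ = 90° − 84.8° = 5.2°.
Snell's law across each interface conserves sin θ / V, so sin θ_4 = V_4·sin θ₁/V₁.
sin θ_4 = 1.448 × sin 5.2° / 0.260 = 0.5048.
θ_4 = 30.32° from the vertical.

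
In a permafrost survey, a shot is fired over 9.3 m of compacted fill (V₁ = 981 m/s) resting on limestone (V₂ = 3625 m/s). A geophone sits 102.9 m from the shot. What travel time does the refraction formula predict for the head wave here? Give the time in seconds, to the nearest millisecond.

0.047 s

θ_c = arcsin(V₁/V₂) = arcsin(981/3625) = 15.70°, cos θ_c = 0.9627.
Intercept time tᵢ = 2h cos θ_c / V₁ = 2·9.3·0.9627/981 = 0.01825 s.
t = x/V₂ + tᵢ = 102.9/3625 + 0.01825 = 0.04664 s.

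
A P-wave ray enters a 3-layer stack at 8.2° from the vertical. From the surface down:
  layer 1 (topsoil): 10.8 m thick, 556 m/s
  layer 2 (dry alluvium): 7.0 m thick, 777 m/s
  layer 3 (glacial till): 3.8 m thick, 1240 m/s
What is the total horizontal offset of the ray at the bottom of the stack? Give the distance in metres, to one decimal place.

4.3 m

Ray parameter p = sin 8.2° / 556 m/s = 2.5653e-04 s/m.
Layer 1: θ = 8.20°; offset = 10.8·tan 8.20° = 1.556 m.
Layer 2: sin θ = p·777 = 0.1993 → θ = 11.50°; offset = 7.0·tan 11.50° = 1.424 m.
Layer 3: sin θ = p·1240 = 0.3181 → θ = 18.55°; offset = 3.8·tan 18.55° = 1.275 m.
Summing the layer offsets gives 4.255 m.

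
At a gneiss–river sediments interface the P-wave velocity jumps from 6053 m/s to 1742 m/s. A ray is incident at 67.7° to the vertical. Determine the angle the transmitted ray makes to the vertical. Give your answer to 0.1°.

sin θ₁/V₁ = sin θ₂/V₂ ⇒ sin θ₂ = 1742·sin 67.7°/6053 = 1742·0.9252/6053 = 0.2663.
θ₂ = sin⁻¹(0.2663) = 15.44° (from vertical).

15.4°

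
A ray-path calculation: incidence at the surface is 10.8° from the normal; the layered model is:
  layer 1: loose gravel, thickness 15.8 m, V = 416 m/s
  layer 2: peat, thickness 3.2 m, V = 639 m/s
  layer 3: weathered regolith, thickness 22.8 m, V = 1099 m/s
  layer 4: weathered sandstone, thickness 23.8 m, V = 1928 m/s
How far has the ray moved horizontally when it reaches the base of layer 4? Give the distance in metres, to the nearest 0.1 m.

58.7 m

Apply Snell's law at each interface; in layer i the horizontal offset is hᵢ·tan θᵢ.
Layer 1: θ = 10.80°; offset = 15.8·tan 10.80° = 3.014 m.
Layer 2: sin θ = 639·sin 10.8°/416 = 0.2878, θ = 16.73°; offset = 3.2·tan 16.73° = 0.962 m.
Layer 3: sin θ = 1099·sin 10.8°/416 = 0.4950, θ = 29.67°; offset = 22.8·tan 29.67° = 12.990 m.
Layer 4: sin θ = 1928·sin 10.8°/416 = 0.8684, θ = 60.28°; offset = 23.8·tan 60.28° = 41.688 m.
Σ offsets = 58.654 m.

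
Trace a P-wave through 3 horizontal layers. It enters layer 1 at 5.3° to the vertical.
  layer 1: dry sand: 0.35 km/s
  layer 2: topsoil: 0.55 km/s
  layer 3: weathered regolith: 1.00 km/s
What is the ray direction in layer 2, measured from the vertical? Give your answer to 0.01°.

Snell's law across each interface conserves sin θ / V, so sin θ_2 = V_2·sin θ₁/V₁.
sin θ_2 = 0.55 × sin 5.3° / 0.35 = 0.1452.
θ_2 = arcsin 0.1452 = 8.35°.

8.35°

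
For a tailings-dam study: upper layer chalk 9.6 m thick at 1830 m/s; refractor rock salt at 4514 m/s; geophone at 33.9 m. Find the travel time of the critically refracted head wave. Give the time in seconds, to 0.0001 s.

0.0171 s

θ_c = arcsin(V₁/V₂) = arcsin(1830/4514) = 23.92°, cos θ_c = 0.9141.
Intercept time tᵢ = 2h cos θ_c / V₁ = 2·9.6·0.9141/1830 = 0.00959 s.
t = x/V₂ + tᵢ = 33.9/4514 + 0.00959 = 0.01710 s.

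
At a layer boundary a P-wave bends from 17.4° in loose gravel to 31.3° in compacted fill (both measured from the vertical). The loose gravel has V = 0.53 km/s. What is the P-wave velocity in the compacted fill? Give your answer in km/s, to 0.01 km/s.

0.92 km/s

sin 17.4° = 0.2990; sin 31.3° = 0.5195.
V₂ = V₁·(sin θ₂/sin θ₁) = 0.53·(0.5195/0.2990) = 0.92 km/s.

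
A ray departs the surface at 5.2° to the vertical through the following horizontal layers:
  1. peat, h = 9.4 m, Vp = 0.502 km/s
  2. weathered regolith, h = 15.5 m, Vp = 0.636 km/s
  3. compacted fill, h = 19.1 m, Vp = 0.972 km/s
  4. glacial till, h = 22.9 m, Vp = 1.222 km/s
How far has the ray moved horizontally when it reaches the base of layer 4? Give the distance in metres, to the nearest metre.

11 m

p = sin θ₁/V₁ = sin 5.2°/0.502 = 1.8054e-01 s/km is conserved through the stack.
Layer 1: θ = 5.20°; offset = 9.4·tan 5.20° = 0.855 m.
Layer 2: sin θ = p·0.636 = 0.1148 → θ = 6.59°; offset = 15.5·tan 6.59° = 1.792 m.
Layer 3: sin θ = p·0.972 = 0.1755 → θ = 10.11°; offset = 19.1·tan 10.11° = 3.405 m.
Layer 4: sin θ = p·1.222 = 0.2206 → θ = 12.75°; offset = 22.9·tan 12.75° = 5.180 m.
Summing the layer offsets gives 11.232 m.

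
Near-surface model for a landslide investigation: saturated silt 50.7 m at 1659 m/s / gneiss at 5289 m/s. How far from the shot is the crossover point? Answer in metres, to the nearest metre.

140 m

x_cross = 2h·√((V₂+V₁)/(V₂−V₁)).
(V₂+V₁)/(V₂−V₁) = (5289+1659)/(5289−1659) = 1.9140; √ = 1.3835.
x_cross = 2·50.7·1.3835 = 140.29 m.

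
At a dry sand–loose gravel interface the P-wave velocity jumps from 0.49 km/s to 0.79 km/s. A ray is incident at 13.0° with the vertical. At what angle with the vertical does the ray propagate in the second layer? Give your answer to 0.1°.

21.3°

Snell's law: sin θ₂ = (V₂/V₁)·sin θ₁ = (0.79/0.49)·sin 13.0° = 0.3627.
θ₂ = arcsin 0.3627 = 21.26° from the normal.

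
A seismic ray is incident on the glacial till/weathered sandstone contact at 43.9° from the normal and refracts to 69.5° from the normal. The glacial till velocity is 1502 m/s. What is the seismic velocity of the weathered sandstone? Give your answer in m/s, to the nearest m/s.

Snell's law: sin 43.9°/V₁ = sin 69.5°/V₂.
V₂ = V₁·sin 69.5°/sin 43.9° = 1502 × 1.3508 = 2028.96 m/s.

2029 m/s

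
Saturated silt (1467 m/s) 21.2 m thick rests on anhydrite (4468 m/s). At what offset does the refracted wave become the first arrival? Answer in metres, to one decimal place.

59.6 m

x_cross = 2h·√((V₂+V₁)/(V₂−V₁)).
(V₂+V₁)/(V₂−V₁) = (4468+1467)/(4468−1467) = 1.9777; √ = 1.4063.
x_cross = 2·21.2·1.4063 = 59.63 m.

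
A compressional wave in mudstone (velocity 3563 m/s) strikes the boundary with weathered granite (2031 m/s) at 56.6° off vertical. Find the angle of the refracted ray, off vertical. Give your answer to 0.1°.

sin θ₁/V₁ = sin θ₂/V₂ ⇒ sin θ₂ = 2031·sin 56.6°/3563 = 2031·0.8348/3563 = 0.4759.
θ₂ = sin⁻¹(0.4759) = 28.42° (from vertical).

28.4°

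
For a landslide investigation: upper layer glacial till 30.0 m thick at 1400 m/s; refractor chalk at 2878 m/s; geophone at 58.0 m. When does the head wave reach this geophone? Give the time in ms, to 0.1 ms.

t = x/V₂ + 2h·√(V₂²−V₁²)/(V₁V₂).
√(V₂²−V₁²) = √(2878²−1400²) = 2514.5 m/s; delay term = 2·30.0·2514.5/(1400·2878) = 0.03744 s.
t = 58.0/2878 + 0.03744 = 0.05760 s.

57.6 ms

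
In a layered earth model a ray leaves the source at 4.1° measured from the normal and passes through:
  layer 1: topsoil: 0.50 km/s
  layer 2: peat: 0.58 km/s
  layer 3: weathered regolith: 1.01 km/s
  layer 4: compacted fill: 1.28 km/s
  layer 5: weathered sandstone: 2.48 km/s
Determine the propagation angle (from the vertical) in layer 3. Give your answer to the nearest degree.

Ray parameter p = sin 4.1° / 0.50 = 1.4299e-01 s/km.
sin θ_3 = p·V_3 = 1.4299e-01 × 1.01 = 0.1444.
θ_3 = arcsin 0.1444 = 8.30°.

8°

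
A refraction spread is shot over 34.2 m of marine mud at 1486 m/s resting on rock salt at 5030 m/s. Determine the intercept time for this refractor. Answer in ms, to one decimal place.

tᵢ = 2h·√(V₂²−V₁²)/(V₁V₂).
√(V₂²−V₁²) = √(5030²−1486²) = 4805.5 m/s.
tᵢ = 2·34.2·4805.5/(1486·5030) = 0.04398 s.

44.0 ms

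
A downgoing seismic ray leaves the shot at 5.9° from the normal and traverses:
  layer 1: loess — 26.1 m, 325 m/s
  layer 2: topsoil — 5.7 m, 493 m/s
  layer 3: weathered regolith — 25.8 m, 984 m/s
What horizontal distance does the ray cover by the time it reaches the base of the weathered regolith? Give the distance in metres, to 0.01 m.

p = sin θ₁/V₁ = sin 5.9°/325 = 3.1628e-04 s/m is conserved through the stack.
Layer 1: θ = 5.90°; offset = 26.1·tan 5.90° = 2.6972 m.
Layer 2: sin θ = p·493 = 0.1559 → θ = 8.97°; offset = 5.7·tan 8.97° = 0.8998 m.
Layer 3: sin θ = p·984 = 0.3112 → θ = 18.13°; offset = 25.8·tan 18.13° = 8.4492 m.
Summing the layer offsets gives 12.0462 m.

12.05 m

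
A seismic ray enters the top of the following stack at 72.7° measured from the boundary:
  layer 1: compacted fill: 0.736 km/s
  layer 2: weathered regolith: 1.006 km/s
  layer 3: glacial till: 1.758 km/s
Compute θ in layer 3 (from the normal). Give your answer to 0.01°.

45.26°

From the normal: θ₁ = 90° − 72.7° = 17.3°.
Snell's law across each interface conserves sin θ / V, so sin θ_3 = V_3·sin θ₁/V₁.
sin θ_3 = 1.758 × sin 17.3° / 0.736 = 0.7103.
θ_3 = arcsin 0.7103 = 45.26°.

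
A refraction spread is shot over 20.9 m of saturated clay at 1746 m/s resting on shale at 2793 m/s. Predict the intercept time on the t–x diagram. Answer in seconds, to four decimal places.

tᵢ = 2h·√(V₂²−V₁²)/(V₁V₂).
√(V₂²−V₁²) = √(2793²−1746²) = 2180.0 m/s.
tᵢ = 2·20.9·2180.0/(1746·2793) = 0.01869 s.

0.0187 s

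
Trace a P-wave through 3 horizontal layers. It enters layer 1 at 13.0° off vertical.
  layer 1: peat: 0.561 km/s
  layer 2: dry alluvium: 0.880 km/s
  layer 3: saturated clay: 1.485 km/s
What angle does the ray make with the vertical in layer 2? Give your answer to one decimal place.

20.7°

Snell's law across each interface conserves sin θ / V, so sin θ_2 = V_2·sin θ₁/V₁.
sin θ_2 = 0.880 × sin 13.0° / 0.561 = 0.3529.
θ_2 = 20.66° from the vertical.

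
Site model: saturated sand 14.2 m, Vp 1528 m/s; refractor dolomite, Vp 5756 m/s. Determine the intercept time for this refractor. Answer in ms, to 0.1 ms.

θ_c = arcsin(V₁/V₂) = arcsin(1528/5756) = 15.39°; cos θ_c = 0.9641.
tᵢ = 2h·cos θ_c / V₁ = 2·14.2·0.9641 / 1528 = 0.01792 s.

17.9 ms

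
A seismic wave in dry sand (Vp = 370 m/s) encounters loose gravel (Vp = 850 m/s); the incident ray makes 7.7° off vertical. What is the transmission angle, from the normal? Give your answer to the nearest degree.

18°

Snell's law: sin θ₂ = (V₂/V₁)·sin θ₁ = (850/370)·sin 7.7° = 0.3078.
θ₂ = sin⁻¹(0.3078) = 17.93° (from vertical).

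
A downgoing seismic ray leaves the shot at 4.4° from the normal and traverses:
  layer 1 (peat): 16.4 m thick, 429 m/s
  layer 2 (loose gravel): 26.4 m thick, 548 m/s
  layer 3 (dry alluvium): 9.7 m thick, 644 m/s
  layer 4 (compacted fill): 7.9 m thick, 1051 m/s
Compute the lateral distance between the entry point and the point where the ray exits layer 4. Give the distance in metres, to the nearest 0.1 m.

Apply Snell's law at each interface; in layer i the horizontal offset is hᵢ·tan θᵢ.
Layer 1: θ = 4.40°; offset = 16.4·tan 4.40° = 1.262 m.
Layer 2: sin θ = 548·sin 4.4°/429 = 0.0980, θ = 5.62°; offset = 26.4·tan 5.62° = 2.600 m.
Layer 3: sin θ = 644·sin 4.4°/429 = 0.1152, θ = 6.61°; offset = 9.7·tan 6.61° = 1.125 m.
Layer 4: sin θ = 1051·sin 4.4°/429 = 0.1880, θ = 10.83°; offset = 7.9·tan 10.83° = 1.512 m.
Total horizontal offset = 6.498 m.

6.5 m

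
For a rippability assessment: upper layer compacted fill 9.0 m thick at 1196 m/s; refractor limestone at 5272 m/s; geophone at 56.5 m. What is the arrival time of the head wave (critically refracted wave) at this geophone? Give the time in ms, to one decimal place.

t = x/V₂ + 2h·√(V₂²−V₁²)/(V₁V₂).
√(V₂²−V₁²) = √(5272²−1196²) = 5134.5 m/s; delay term = 2·9.0·5134.5/(1196·5272) = 0.01466 s.
t = 56.5/5272 + 0.01466 = 0.02537 s.

25.4 ms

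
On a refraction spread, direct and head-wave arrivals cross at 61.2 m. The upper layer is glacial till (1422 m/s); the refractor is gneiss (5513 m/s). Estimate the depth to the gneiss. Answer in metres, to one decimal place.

23.5 m

h = (x_cross/2)·√((V₂−V₁)/(V₂+V₁)).
(V₂−V₁)/(V₂+V₁) = (5513−1422)/(5513+1422) = 0.5899; √ = 0.7681.
h = (61.2/2)·0.7681 = 23.50 m.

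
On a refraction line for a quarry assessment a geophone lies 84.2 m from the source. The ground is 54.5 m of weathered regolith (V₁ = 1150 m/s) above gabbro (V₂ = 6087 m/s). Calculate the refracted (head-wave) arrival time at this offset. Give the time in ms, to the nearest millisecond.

t = x/V₂ + 2h·√(V₂²−V₁²)/(V₁V₂).
√(V₂²−V₁²) = √(6087²−1150²) = 5977.4 m/s; delay term = 2·54.5·5977.4/(1150·6087) = 0.09308 s.
t = 84.2/6087 + 0.09308 = 0.10691 s.

107 ms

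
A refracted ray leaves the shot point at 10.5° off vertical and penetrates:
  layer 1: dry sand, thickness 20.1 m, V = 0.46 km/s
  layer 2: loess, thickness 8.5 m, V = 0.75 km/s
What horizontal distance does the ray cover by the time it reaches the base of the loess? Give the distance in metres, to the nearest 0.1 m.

6.4 m

Apply Snell's law at each interface; in layer i the horizontal offset is hᵢ·tan θᵢ.
Layer 1: θ = 10.50°; offset = 20.1·tan 10.50° = 3.725 m.
Layer 2: sin θ = 0.75·sin 10.5°/0.46 = 0.2971, θ = 17.28°; offset = 8.5·tan 17.28° = 2.645 m.
Σ offsets = 6.370 m.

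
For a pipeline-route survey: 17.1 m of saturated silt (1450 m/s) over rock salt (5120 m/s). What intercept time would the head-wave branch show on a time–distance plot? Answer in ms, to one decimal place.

tᵢ = 2h·√(V₂²−V₁²)/(V₁V₂).
√(V₂²−V₁²) = √(5120²−1450²) = 4910.4 m/s.
tᵢ = 2·17.1·4910.4/(1450·5120) = 0.02262 s.

22.6 ms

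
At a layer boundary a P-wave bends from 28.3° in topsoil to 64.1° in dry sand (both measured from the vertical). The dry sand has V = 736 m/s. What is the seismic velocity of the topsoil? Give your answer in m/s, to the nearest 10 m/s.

sin 28.3° = 0.4741; sin 64.1° = 0.8996.
V₁ = V₂·(sin θ₁/sin θ₂) = 736·(0.4741/0.8996) = 387.89 m/s.

390 m/s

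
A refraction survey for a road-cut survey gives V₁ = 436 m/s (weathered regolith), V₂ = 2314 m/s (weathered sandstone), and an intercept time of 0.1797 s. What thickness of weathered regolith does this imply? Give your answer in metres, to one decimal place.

39.9 m

θ_c = arcsin(436/2314) = 10.86°; cos θ_c = 0.9821.
tᵢ = 2h cos θ_c/V₁ ⇒ h = tᵢ·V₁/(2 cos θ_c) = 0.1797·436/(2·0.9821) = 39.89 m.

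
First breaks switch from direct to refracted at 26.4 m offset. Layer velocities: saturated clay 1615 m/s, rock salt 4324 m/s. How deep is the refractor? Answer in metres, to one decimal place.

x_cross = 2h·√((V₂+V₁)/(V₂−V₁)) → h = x_cross / (2·√((V₂+V₁)/(V₂−V₁))).
√((V₂+V₁)/(V₂−V₁)) = √((4324+1615)/(4324−1615)) = 1.4806.
h = 26.4 / (2·1.4806) = 8.92 m.

8.9 m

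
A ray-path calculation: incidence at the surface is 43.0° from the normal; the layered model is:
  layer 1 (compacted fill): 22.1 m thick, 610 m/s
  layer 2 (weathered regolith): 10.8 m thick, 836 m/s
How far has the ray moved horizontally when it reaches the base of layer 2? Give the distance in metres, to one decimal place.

49.0 m

Apply Snell's law at each interface; in layer i the horizontal offset is hᵢ·tan θᵢ.
Layer 1: θ = 43.00°; offset = 22.1·tan 43.00° = 20.609 m.
Layer 2: sin θ = 836·sin 43.0°/610 = 0.9347, θ = 69.18°; offset = 10.8·tan 69.18° = 28.394 m.
Σ offsets = 49.003 m.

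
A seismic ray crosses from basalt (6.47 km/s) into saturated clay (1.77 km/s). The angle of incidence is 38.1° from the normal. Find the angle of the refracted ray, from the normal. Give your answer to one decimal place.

9.7°

Snell's law: sin θ₂ = (V₂/V₁)·sin θ₁ = (1.77/6.47)·sin 38.1° = 0.1688.
θ₂ = sin⁻¹(0.1688) = 9.72° (from vertical).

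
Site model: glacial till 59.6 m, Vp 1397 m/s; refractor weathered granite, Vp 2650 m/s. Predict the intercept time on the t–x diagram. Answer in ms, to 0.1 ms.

72.5 ms

θ_c = arcsin(V₁/V₂) = arcsin(1397/2650) = 31.81°; cos θ_c = 0.8498.
tᵢ = 2h·cos θ_c / V₁ = 2·59.6·0.8498 / 1397 = 0.07251 s.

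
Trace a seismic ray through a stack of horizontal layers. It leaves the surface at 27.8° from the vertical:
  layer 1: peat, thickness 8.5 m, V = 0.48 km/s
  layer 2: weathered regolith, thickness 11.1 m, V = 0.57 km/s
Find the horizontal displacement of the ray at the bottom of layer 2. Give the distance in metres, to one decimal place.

Apply Snell's law at each interface; in layer i the horizontal offset is hᵢ·tan θᵢ.
Layer 1: θ = 27.80°; offset = 8.5·tan 27.80° = 4.482 m.
Layer 2: sin θ = 0.57·sin 27.8°/0.48 = 0.5538, θ = 33.63°; offset = 11.1·tan 33.63° = 7.383 m.
Σ offsets = 11.865 m.

11.9 m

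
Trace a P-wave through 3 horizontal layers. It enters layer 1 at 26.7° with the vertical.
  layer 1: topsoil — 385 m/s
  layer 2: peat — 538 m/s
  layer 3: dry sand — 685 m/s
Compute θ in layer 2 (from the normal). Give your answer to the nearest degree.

Ray parameter p = sin 26.7° / 385 = 1.1671e-03 s/m.
sin θ_2 = p·V_2 = 1.1671e-03 × 538 = 0.6279.
θ_2 = 38.89° from the vertical.

39°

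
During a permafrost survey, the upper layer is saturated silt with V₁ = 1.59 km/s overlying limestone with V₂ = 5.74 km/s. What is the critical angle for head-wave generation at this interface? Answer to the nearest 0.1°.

Critical incidence: sin θ_c = V₁/V₂ = 1.59/5.74 = 0.2770.
θ_c = arcsin 0.2770 = 16.08°.

16.1°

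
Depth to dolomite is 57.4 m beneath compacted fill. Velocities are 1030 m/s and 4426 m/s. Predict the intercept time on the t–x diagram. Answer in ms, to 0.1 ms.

108.4 ms

θ_c = arcsin(V₁/V₂) = arcsin(1030/4426) = 13.46°; cos θ_c = 0.9725.
tᵢ = 2h·cos θ_c / V₁ = 2·57.4·0.9725 / 1030 = 0.10840 s.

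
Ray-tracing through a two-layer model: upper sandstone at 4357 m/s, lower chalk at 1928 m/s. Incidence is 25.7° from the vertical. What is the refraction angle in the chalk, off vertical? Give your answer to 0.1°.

11.1°

sin θ₁/V₁ = sin θ₂/V₂ ⇒ sin θ₂ = 1928·sin 25.7°/4357 = 1928·0.4337/4357 = 0.1919.
θ₂ = arcsin 0.1919 = 11.06° from the normal.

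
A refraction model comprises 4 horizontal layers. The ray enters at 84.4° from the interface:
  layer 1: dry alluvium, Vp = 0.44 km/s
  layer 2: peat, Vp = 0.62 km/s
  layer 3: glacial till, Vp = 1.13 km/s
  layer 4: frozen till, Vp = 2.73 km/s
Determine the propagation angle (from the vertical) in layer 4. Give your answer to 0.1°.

From the normal: θ₁ = 90° − 84.4° = 5.6°.
Ray parameter p = sin 5.6° / 0.44 = 2.2178e-01 s/km.
sin θ_4 = p·V_4 = 2.2178e-01 × 2.73 = 0.6055.
θ_4 = arcsin 0.6055 = 37.26°.

37.3°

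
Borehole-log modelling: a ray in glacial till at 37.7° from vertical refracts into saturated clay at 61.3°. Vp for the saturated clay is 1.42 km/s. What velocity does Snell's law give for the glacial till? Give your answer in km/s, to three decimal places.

Snell's law: sin 37.7°/V₁ = sin 61.3°/V₂.
V₁ = V₂·sin 37.7°/sin 61.3° = 1.42 × 0.6972 = 0.990 km/s.

0.990 km/s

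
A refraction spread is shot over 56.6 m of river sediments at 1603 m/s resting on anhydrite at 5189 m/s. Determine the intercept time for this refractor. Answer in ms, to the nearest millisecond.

67 ms

tᵢ = 2h·√(V₂²−V₁²)/(V₁V₂).
√(V₂²−V₁²) = √(5189²−1603²) = 4935.2 m/s.
tᵢ = 2·56.6·4935.2/(1603·5189) = 0.06716 s.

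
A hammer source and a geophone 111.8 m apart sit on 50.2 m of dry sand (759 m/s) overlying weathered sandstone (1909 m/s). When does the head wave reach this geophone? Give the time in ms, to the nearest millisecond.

θ_c = arcsin(V₁/V₂) = arcsin(759/1909) = 23.43°, cos θ_c = 0.9176.
Intercept time tᵢ = 2h cos θ_c / V₁ = 2·50.2·0.9176/759 = 0.12137 s.
t = x/V₂ + tᵢ = 111.8/1909 + 0.12137 = 0.17994 s.

180 ms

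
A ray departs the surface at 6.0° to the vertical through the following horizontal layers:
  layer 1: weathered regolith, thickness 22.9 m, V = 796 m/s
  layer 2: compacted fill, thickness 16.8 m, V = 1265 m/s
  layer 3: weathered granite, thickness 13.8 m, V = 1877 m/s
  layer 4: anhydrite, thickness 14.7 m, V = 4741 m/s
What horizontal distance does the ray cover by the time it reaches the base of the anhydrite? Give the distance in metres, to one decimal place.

Apply Snell's law at each interface; in layer i the horizontal offset is hᵢ·tan θᵢ.
Layer 1: θ = 6.00°; offset = 22.9·tan 6.00° = 2.407 m.
Layer 2: sin θ = 1265·sin 6.0°/796 = 0.1661, θ = 9.56°; offset = 16.8·tan 9.56° = 2.830 m.
Layer 3: sin θ = 1877·sin 6.0°/796 = 0.2465, θ = 14.27°; offset = 13.8·tan 14.27° = 3.510 m.
Layer 4: sin θ = 4741·sin 6.0°/796 = 0.6226, θ = 38.50°; offset = 14.7·tan 38.50° = 11.695 m.
Total horizontal offset = 20.441 m.

20.4 m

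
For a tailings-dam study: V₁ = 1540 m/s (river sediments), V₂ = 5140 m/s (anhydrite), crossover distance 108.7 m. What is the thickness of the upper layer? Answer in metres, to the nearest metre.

40 m

x_cross = 2h·√((V₂+V₁)/(V₂−V₁)) → h = x_cross / (2·√((V₂+V₁)/(V₂−V₁))).
√((V₂+V₁)/(V₂−V₁)) = √((5140+1540)/(5140−1540)) = 1.3622.
h = 108.7 / (2·1.3622) = 39.90 m.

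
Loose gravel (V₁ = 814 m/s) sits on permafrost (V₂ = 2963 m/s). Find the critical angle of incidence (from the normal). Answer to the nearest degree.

At critical incidence the refracted ray runs along the interface (θ₂ = 90°), so sin θ_c = V₁/V₂.
θ_c = arcsin(814/2963) = arcsin 0.2747 = 15.95°.

16°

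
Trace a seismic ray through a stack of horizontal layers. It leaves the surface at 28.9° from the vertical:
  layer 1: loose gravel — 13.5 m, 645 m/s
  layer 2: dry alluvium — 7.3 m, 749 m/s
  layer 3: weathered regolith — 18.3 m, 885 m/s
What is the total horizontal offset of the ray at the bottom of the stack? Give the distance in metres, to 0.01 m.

Ray parameter p = sin 28.9° / 645 m/s = 7.4928e-04 s/m.
Layer 1: θ = 28.90°; offset = 13.5·tan 28.90° = 7.4524 m.
Layer 2: sin θ = p·749 = 0.5612 → θ = 34.14°; offset = 7.3·tan 34.14° = 4.9498 m.
Layer 3: sin θ = p·885 = 0.6631 → θ = 41.54°; offset = 18.3·tan 41.54° = 16.2118 m.
Σ offsets = 28.6139 m.

28.61 m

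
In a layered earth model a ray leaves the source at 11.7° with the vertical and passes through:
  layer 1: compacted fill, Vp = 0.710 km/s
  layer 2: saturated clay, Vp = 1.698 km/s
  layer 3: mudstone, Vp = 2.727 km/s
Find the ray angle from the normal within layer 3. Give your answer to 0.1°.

Ray parameter p = sin 11.7° / 0.710 = 2.8562e-01 s/km.
sin θ_3 = p·V_3 = 2.8562e-01 × 2.727 = 0.7789.
θ_3 = arcsin 0.7789 = 51.16°.

51.2°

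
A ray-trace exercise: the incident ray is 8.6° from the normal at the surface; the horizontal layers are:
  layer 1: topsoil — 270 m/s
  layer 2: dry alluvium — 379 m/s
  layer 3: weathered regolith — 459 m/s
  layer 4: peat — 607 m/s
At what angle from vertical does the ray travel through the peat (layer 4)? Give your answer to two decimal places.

Ray parameter p = sin 8.6° / 270 = 5.5383e-04 s/m.
sin θ_4 = p·V_4 = 5.5383e-04 × 607 = 0.3362.
θ_4 = arcsin 0.3362 = 19.64°.

19.64°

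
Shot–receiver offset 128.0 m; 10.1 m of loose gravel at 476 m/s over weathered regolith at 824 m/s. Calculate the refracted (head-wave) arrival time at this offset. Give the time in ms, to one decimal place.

190.0 ms

t = x/V₂ + 2h·√(V₂²−V₁²)/(V₁V₂).
√(V₂²−V₁²) = √(824²−476²) = 672.6 m/s; delay term = 2·10.1·672.6/(476·824) = 0.03464 s.
t = 128.0/824 + 0.03464 = 0.18998 s.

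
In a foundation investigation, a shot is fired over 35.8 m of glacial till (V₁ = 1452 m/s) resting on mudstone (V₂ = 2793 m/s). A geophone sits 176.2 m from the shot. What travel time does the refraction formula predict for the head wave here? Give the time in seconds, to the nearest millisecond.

0.105 s

t = x/V₂ + 2h·√(V₂²−V₁²)/(V₁V₂).
√(V₂²−V₁²) = √(2793²−1452²) = 2385.9 m/s; delay term = 2·35.8·2385.9/(1452·2793) = 0.04212 s.
t = 176.2/2793 + 0.04212 = 0.10521 s.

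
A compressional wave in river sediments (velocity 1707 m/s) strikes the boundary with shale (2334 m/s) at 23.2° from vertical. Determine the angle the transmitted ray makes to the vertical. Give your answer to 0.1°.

32.6°

Snell's law: sin θ₂ = (V₂/V₁)·sin θ₁ = (2334/1707)·sin 23.2° = 0.5386.
θ₂ = arcsin 0.5386 = 32.59° from the normal.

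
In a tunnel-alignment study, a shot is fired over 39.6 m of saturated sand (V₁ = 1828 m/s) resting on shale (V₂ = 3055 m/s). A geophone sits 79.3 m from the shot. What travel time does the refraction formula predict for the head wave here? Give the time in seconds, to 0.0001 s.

t = x/V₂ + 2h·√(V₂²−V₁²)/(V₁V₂).
√(V₂²−V₁²) = √(3055²−1828²) = 2447.7 m/s; delay term = 2·39.6·2447.7/(1828·3055) = 0.03471 s.
t = 79.3/3055 + 0.03471 = 0.06067 s.

0.0607 s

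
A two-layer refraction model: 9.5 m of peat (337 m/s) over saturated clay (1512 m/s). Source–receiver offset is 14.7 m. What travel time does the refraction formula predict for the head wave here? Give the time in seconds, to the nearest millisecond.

0.065 s

θ_c = arcsin(V₁/V₂) = arcsin(337/1512) = 12.88°, cos θ_c = 0.9748.
Intercept time tᵢ = 2h cos θ_c / V₁ = 2·9.5·0.9748/337 = 0.05496 s.
t = x/V₂ + tᵢ = 14.7/1512 + 0.05496 = 0.06468 s.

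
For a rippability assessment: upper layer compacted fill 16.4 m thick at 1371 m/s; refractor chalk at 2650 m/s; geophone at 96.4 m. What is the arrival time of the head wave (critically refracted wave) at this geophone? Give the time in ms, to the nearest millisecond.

θ_c = arcsin(V₁/V₂) = arcsin(1371/2650) = 31.16°, cos θ_c = 0.8558.
Intercept time tᵢ = 2h cos θ_c / V₁ = 2·16.4·0.8558/1371 = 0.02047 s.
t = x/V₂ + tᵢ = 96.4/2650 + 0.02047 = 0.05685 s.

57 ms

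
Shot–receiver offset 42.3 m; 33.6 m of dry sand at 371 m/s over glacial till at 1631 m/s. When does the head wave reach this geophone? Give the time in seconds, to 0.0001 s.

θ_c = arcsin(V₁/V₂) = arcsin(371/1631) = 13.15°, cos θ_c = 0.9738.
Intercept time tᵢ = 2h cos θ_c / V₁ = 2·33.6·0.9738/371 = 0.17638 s.
t = x/V₂ + tᵢ = 42.3/1631 + 0.17638 = 0.20232 s.

0.2023 s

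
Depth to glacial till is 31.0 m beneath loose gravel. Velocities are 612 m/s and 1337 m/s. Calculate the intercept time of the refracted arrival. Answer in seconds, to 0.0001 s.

0.0901 s

tᵢ = 2h·√(V₂²−V₁²)/(V₁V₂).
√(V₂²−V₁²) = √(1337²−612²) = 1188.7 m/s.
tᵢ = 2·31.0·1188.7/(612·1337) = 0.09007 s.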